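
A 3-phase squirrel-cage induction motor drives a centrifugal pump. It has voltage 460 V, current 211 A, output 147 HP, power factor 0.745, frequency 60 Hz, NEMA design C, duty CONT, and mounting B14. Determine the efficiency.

87.6 %

P_out = 147 × 746 = 109662 W
P_in = √3·V_L·I_L·cosφ = 1.732 × 460 × 211 × 0.745 = 125240 W
η = P_out / P_in = 109662 / 125240 = 0.876 = 87.6%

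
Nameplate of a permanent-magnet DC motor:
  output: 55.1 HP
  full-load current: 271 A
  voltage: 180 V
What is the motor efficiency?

P_out = 55.1 × 746 = 41105 W
P_in = V·I = 180 × 271 = 48780 W
η = P_out / P_in = 41105 / 48780 = 0.843 = 84.3%

84.3 %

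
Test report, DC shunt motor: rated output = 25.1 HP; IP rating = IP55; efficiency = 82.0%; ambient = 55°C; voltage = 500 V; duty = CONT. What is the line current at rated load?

P_out = 25.1 × 746 = 18725 W
P_in = P_out / η = 18725 / 0.820 = 22835 W
I = P_in / V = 22835 / 500 = 45.7 A

45.7 A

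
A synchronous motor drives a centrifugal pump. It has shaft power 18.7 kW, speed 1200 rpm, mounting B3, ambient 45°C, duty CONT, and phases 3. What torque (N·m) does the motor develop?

149 N·m

ω = 2π × 1200/60 = 125.7 rad/s
τ = P/ω = 18700/125.7 = 149 N·m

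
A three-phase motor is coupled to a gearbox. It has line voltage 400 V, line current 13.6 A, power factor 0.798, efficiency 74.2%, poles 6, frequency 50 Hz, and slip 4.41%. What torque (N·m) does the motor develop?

55.7 N·m

P_in = √3·V·I·cosφ = 1.732 × 400 × 13.6 × 0.798 = 7519 W
P_out = η·P_in = 0.742 × 7519 = 5579 W
n_s = 120×50/6 = 1000 rpm; n = 1000×(1−0.0441) = 956 rpm
ω = 2π×956/60 = 100.1 rad/s
τ = P_out/ω = 5579/100.1 = 55.7 N·m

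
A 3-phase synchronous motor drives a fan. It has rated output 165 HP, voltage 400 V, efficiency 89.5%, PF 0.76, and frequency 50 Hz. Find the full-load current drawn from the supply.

P_out = 165 × 746 = 123090 W
P_in = P_out / η = 123090 / 0.895 = 137531 W
I_L = P_in / (√3·V_L·cosφ) = 137531 / (1.732 × 400 × 0.76) = 261 A

261 A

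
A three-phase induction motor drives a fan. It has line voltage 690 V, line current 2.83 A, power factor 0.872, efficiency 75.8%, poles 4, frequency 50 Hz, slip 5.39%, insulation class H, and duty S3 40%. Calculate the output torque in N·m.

15 N·m

P_in = √3·V·I·cosφ = 1.732 × 690 × 2.83 × 0.872 = 2949 W
P_out = η·P_in = 0.758 × 2949 = 2235 W
n_s = 120×50/4 = 1500 rpm; n = 1500×(1−0.0539) = 1419 rpm
ω = 2π×1419/60 = 148.6 rad/s
τ = P_out/ω = 2235/148.6 = 15 N·m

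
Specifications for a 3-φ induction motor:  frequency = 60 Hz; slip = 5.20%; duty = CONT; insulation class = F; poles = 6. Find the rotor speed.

n_s = 120f/p = 120×60/6 = 1200 rpm
n = n_s(1 − s) = 1200 × (1 − 0.052) = 1138 rpm

1138 rpm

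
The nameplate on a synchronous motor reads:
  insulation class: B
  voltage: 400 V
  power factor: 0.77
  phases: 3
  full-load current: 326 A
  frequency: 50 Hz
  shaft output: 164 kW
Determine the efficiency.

94.3 %

P_out = 164 kW = 164000 W
P_in = √3·V_L·I_L·cosφ = 1.732 × 400 × 326 × 0.77 = 173907 W
η = P_out / P_in = 164000 / 173907 = 0.943 = 94.3%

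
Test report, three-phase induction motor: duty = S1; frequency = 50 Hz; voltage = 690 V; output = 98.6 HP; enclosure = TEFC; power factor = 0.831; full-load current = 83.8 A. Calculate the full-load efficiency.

P_out = 98.6 × 746 = 73556 W
P_in = √3·V_L·I_L·cosφ = 1.732 × 690 × 83.8 × 0.831 = 83223 W
η = P_out / P_in = 73556 / 83223 = 0.884 = 88.4%

88.4 %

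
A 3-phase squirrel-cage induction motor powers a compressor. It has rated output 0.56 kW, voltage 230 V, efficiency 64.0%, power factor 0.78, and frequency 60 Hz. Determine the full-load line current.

P_out = 0.56 kW = 560 W
P_in = P_out / η = 560 / 0.640 = 875 W
I_L = P_in / (√3·V_L·cosφ) = 875 / (1.732 × 230 × 0.78) = 2.82 A

2.82 A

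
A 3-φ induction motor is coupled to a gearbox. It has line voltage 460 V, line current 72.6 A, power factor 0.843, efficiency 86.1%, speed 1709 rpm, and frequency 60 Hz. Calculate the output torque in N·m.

P_in = √3·V·I·cosφ = 1.732 × 460 × 72.6 × 0.843 = 48761 W
P_out = η·P_in = 0.861 × 48761 = 41983 W
n = 1709 rpm
ω = 2π×1709/60 = 179 rad/s
τ = P_out/ω = 41983/179 = 235 N·m

235 N·m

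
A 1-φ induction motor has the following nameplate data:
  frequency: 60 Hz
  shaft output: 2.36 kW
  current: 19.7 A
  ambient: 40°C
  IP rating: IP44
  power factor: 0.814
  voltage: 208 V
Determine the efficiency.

P_out = 2.36 kW = 2360 W
P_in = V·I·cosφ = 208 × 19.7 × 0.814 = 3335 W
η = P_out / P_in = 2360 / 3335 = 0.708 = 70.8%

70.8 %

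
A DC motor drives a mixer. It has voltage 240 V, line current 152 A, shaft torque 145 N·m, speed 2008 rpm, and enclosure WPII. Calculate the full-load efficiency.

83.6 %

ω = 2π × 2008/60 = 210.3 rad/s; P_out = τω = 145 × 210.3 = 30494 W
P_in = V·I = 240 × 152 = 36480 W
η = P_out / P_in = 30494 / 36480 = 0.836 = 83.6%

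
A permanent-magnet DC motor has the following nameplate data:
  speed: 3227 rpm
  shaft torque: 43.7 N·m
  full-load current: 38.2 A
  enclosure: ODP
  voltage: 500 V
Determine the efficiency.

77.3 %

ω = 2π × 3227/60 = 337.9 rad/s; P_out = τω = 43.7 × 337.9 = 14766 W
P_in = V·I = 500 × 38.2 = 19100 W
η = P_out / P_in = 14766 / 19100 = 0.773 = 77.3%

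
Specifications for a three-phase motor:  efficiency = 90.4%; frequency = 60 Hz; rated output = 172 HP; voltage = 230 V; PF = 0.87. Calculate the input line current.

P_out = 172 × 746 = 128312 W
P_in = P_out / η = 128312 / 0.904 = 141938 W
I_L = P_in / (√3·V_L·cosφ) = 141938 / (1.732 × 230 × 0.87) = 410 A

410 A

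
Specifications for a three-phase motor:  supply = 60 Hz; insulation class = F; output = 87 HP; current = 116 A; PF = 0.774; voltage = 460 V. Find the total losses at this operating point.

6630 W

P_in = √3·V·I·cosφ = 1.732×460×116×0.774 = 71533 W
P_out = 87×746 = 64902 W
Losses = P_in − P_out = 71533 − 64902 = 6631 W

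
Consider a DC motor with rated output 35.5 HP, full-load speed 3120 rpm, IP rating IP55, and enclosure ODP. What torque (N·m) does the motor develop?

P_out = 35.5 × 746 = 26483 W
ω = 2π × 3120/60 = 326.7 rad/s
τ = P_out/ω = 26483/326.7 = 81.1 N·m

81.1 N·m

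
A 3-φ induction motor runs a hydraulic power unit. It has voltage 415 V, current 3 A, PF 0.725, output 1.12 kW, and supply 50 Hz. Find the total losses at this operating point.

P_in = √3·V·I·cosφ = 1.732×415×3×0.725 = 1563 W
P_out = 1120 W
Losses = P_in − P_out = 1563 − 1120 = 443 W

443 W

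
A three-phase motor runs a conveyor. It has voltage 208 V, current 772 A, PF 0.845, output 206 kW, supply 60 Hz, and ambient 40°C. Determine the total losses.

P_in = √3·V·I·cosφ = 1.732×208×772×0.845 = 235009 W
P_out = 206000 W
Losses = P_in − P_out = 235009 − 206000 = 29009 W

29 kW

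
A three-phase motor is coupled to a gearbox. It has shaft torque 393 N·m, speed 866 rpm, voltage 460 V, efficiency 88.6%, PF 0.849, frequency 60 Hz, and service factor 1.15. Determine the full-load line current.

ω = 2π×866/60 = 90.69 rad/s; P_out = τω = 393 × 90.69 = 35641 W
P_in = P_out / η = 35641 / 0.886 = 40227 W
I_L = P_in / (√3·V_L·cosφ) = 40227 / (1.732 × 460 × 0.849) = 59.5 A

59.5 A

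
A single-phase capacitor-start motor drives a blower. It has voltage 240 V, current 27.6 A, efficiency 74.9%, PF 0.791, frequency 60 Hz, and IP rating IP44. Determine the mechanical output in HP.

5.26 HP

P_in = V·I·cosφ = 240 × 27.6 × 0.791 = 5240 W
P_out = η·P_in = 0.749 × 5240 = 3925 W
= 3925/746 = 5.26 HP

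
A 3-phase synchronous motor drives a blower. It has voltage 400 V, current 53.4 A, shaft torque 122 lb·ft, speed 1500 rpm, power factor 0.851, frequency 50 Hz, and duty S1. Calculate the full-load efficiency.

τ = 122 lb·ft × 1.356 = 165.4 N·m
ω = 2π × 1500/60 = 157.1 rad/s; P_out = τω = 165.4 × 157.1 = 25984 W
P_in = √3·V_L·I_L·cosφ = 1.732 × 400 × 53.4 × 0.851 = 31483 W
η = P_out / P_in = 25984 / 31483 = 0.825 = 82.5%

82.5 %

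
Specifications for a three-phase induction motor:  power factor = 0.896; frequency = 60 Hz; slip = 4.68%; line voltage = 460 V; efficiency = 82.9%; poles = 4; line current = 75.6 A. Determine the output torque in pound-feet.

P_in = √3·V·I·cosφ = 1.732 × 460 × 75.6 × 0.896 = 53968 W
P_out = η·P_in = 0.829 × 53968 = 44739 W
n_s = 120×60/4 = 1800 rpm; n = 1800×(1−0.0468) = 1716 rpm
ω = 2π×1716/60 = 179.7 rad/s
τ = P_out/ω = 44739/179.7 = 249 N·m
In lb·ft: 249/1.356 = 184 lb·ft

184 lb·ft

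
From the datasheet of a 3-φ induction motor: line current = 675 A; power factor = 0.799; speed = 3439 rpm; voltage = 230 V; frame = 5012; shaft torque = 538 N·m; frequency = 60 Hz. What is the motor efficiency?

ω = 2π × 3439/60 = 360.1 rad/s; P_out = τω = 538 × 360.1 = 193734 W
P_in = √3·V_L·I_L·cosφ = 1.732 × 230 × 675 × 0.799 = 214846 W
η = P_out / P_in = 193734 / 214846 = 0.902 = 90.2%

90.2 %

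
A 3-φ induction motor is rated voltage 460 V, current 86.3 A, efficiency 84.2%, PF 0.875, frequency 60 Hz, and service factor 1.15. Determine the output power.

P_in = √3·V·I·cosφ = 1.732 × 460 × 86.3 × 0.875 = 60162 W
P_out = η·P_in = 0.842 × 60162 = 50656 W

50.7 kW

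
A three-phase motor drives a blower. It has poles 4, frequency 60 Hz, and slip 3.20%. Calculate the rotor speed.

1742 rpm

n_s = 120f/p = 120×60/4 = 1800 rpm
n = n_s(1 − s) = 1800 × (1 − 0.032) = 1742 rpm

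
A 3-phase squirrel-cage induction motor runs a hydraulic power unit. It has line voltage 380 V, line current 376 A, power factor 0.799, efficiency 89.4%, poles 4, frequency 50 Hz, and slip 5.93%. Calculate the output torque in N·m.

P_in = √3·V·I·cosφ = 1.732 × 380 × 376 × 0.799 = 197727 W
P_out = η·P_in = 0.894 × 197727 = 176768 W
n_s = 120×50/4 = 1500 rpm; n = 1500×(1−0.0593) = 1411 rpm
ω = 2π×1411/60 = 147.8 rad/s
τ = P_out/ω = 176768/147.8 = 1200 N·m

1200 N·m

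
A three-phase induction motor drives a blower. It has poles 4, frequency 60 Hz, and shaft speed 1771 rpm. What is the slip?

n_s = 120f/p = 120×60/4 = 1800 rpm
s = (n_s − n)/n_s = (1800 − 1771)/1800 = 0.0161

1.61 %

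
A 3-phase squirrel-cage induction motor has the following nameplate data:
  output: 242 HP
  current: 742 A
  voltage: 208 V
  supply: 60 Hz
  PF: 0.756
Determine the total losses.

P_in = √3·V·I·cosφ = 1.732×208×742×0.756 = 202086 W
P_out = 242×746 = 180532 W
Losses = P_in − P_out = 202086 − 180532 = 21554 W

21.6 kW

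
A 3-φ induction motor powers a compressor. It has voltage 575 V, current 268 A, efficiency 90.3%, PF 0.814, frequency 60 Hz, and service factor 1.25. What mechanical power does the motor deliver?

196 kW

P_in = √3·V·I·cosφ = 1.732 × 575 × 268 × 0.814 = 217258 W
P_out = η·P_in = 0.903 × 217258 = 196184 W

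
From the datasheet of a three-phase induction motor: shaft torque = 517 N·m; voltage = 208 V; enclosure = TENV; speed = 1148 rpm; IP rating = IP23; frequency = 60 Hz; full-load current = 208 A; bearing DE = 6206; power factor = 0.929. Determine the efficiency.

ω = 2π × 1148/60 = 120.2 rad/s; P_out = τω = 517 × 120.2 = 62143 W
P_in = √3·V_L·I_L·cosφ = 1.732 × 208 × 208 × 0.929 = 69613 W
η = P_out / P_in = 62143 / 69613 = 0.893 = 89.3%

89.3 %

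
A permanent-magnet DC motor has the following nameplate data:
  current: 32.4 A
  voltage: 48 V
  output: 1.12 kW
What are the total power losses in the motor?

435 W

P_in = V·I = 48×32.4 = 1555 W
P_out = 1120 W
Losses = P_in − P_out = 1555 − 1120 = 435 W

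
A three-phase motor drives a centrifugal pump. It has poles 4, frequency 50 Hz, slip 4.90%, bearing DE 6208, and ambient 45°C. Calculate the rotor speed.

1426 rpm

n_s = 120f/p = 120×50/4 = 1500 rpm
n = n_s(1 − s) = 1500 × (1 − 0.049) = 1426 rpm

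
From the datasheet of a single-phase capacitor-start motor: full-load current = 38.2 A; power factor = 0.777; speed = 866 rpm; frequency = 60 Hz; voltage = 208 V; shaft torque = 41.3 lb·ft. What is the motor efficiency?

τ = 41.3 lb·ft × 1.356 = 56 N·m
ω = 2π × 866/60 = 90.69 rad/s; P_out = τω = 56 × 90.69 = 5079 W
P_in = V·I·cosφ = 208 × 38.2 × 0.777 = 6174 W
η = P_out / P_in = 5079 / 6174 = 0.823 = 82.3%

82.3 %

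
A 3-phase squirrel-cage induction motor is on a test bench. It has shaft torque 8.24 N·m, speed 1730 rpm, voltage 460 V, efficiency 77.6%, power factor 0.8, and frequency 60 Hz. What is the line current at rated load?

ω = 2π×1730/60 = 181.2 rad/s; P_out = τω = 8.24 × 181.2 = 1493 W
P_in = P_out / η = 1493 / 0.776 = 1924 W
I_L = P_in / (√3·V_L·cosφ) = 1924 / (1.732 × 460 × 0.8) = 3.02 A

3.02 A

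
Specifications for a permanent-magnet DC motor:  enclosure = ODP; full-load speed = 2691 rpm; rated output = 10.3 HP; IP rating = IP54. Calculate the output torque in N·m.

P_out = 10.3 × 746 = 7684 W
ω = 2π × 2691/60 = 281.8 rad/s
τ = P_out/ω = 7684/281.8 = 27.3 N·m

27.3 N·m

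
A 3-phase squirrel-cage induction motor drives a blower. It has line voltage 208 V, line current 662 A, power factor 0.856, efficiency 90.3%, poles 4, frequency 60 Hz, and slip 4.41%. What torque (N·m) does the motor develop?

P_in = √3·V·I·cosφ = 1.732 × 208 × 662 × 0.856 = 204147 W
P_out = η·P_in = 0.903 × 204147 = 184345 W
n_s = 120×60/4 = 1800 rpm; n = 1800×(1−0.0441) = 1721 rpm
ω = 2π×1721/60 = 180.2 rad/s
τ = P_out/ω = 184345/180.2 = 1020 N·m

1020 N·m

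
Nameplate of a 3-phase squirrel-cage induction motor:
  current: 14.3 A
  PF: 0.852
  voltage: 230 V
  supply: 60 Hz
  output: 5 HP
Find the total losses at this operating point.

1120 W

P_in = √3·V·I·cosφ = 1.732×230×14.3×0.852 = 4853 W
P_out = 5×746 = 3730 W
Losses = P_in − P_out = 4853 − 3730 = 1123 W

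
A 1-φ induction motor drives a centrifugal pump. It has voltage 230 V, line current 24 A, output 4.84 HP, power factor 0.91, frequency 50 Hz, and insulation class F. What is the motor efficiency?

P_out = 4.84 × 746 = 3611 W
P_in = V·I·cosφ = 230 × 24 × 0.91 = 5023 W
η = P_out / P_in = 3611 / 5023 = 0.719 = 71.9%

71.9 %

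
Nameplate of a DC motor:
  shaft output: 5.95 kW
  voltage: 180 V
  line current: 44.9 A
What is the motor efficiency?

P_out = 5.95 kW = 5950 W
P_in = V·I = 180 × 44.9 = 8082 W
η = P_out / P_in = 5950 / 8082 = 0.736 = 73.6%

73.6 %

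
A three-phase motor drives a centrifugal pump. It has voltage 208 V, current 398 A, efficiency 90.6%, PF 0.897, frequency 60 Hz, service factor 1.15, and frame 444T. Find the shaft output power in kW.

117 kW

P_in = √3·V·I·cosφ = 1.732 × 208 × 398 × 0.897 = 128614 W
P_out = η·P_in = 0.906 × 128614 = 116524 W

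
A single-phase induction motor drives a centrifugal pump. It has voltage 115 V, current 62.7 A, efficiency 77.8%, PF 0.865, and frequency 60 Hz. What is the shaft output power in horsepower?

P_in = V·I·cosφ = 115 × 62.7 × 0.865 = 6237 W
P_out = η·P_in = 0.778 × 6237 = 4852 W
= 4852/746 = 6.5 HP

6.5 HP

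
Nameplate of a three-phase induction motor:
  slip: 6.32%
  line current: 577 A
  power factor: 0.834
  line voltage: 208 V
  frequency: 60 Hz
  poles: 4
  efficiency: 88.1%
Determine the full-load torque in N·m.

865 N·m

P_in = √3·V·I·cosφ = 1.732 × 208 × 577 × 0.834 = 173362 W
P_out = η·P_in = 0.881 × 173362 = 152732 W
n_s = 120×60/4 = 1800 rpm; n = 1800×(1−0.0632) = 1686 rpm
ω = 2π×1686/60 = 176.6 rad/s
τ = P_out/ω = 152732/176.6 = 865 N·m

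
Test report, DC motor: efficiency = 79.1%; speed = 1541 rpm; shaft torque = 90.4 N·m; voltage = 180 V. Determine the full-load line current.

102 A

ω = 2π×1541/60 = 161.4 rad/s; P_out = τω = 90.4 × 161.4 = 14591 W
P_in = P_out / η = 14591 / 0.791 = 18446 W
I = P_in / V = 18446 / 180 = 102 A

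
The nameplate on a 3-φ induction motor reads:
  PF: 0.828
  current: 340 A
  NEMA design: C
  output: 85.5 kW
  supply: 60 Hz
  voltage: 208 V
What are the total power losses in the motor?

15900 W

P_in = √3·V·I·cosφ = 1.732×208×340×0.828 = 101419 W
P_out = 85500 W
Losses = P_in − P_out = 101419 − 85500 = 15919 W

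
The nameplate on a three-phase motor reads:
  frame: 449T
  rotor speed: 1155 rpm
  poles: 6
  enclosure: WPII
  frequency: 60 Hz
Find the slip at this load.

3.75 %

n_s = 120f/p = 120×60/6 = 1200 rpm
s = (n_s − n)/n_s = (1200 − 1155)/1200 = 0.0375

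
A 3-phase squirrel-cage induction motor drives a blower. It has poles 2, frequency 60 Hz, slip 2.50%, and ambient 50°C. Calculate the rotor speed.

3510 rpm

n_s = 120f/p = 120×60/2 = 3600 rpm
n = n_s(1 − s) = 3600 × (1 − 0.025) = 3510 rpm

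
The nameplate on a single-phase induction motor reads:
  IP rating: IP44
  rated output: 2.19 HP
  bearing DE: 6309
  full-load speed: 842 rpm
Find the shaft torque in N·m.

18.5 N·m

P_out = 2.19 × 746 = 1634 W
ω = 2π × 842/60 = 88.17 rad/s
τ = P_out/ω = 1634/88.17 = 18.5 N·m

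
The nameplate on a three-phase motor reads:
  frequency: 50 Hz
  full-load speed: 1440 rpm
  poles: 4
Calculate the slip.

4.0 %

n_s = 120f/p = 120×50/4 = 1500 rpm
s = (n_s − n)/n_s = (1500 − 1440)/1500 = 0.0400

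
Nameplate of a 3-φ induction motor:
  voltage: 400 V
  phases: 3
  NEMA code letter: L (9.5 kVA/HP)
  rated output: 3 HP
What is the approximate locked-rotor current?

S_LR = 9.5 × 3 = 28.5 kVA
I_LR = S_LR/(√3·V_L) = 28500/(1.732×400) = 41.1 A

41.1 A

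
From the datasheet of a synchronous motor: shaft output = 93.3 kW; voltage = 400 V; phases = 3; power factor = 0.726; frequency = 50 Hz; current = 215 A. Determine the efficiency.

86.3 %

P_out = 93.3 kW = 93300 W
P_in = √3·V_L·I_L·cosφ = 1.732 × 400 × 215 × 0.726 = 108139 W
η = P_out / P_in = 93300 / 108139 = 0.863 = 86.3%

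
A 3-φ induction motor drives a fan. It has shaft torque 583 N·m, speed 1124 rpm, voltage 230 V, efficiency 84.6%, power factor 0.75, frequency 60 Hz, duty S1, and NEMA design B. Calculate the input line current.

271 A

ω = 2π×1124/60 = 117.7 rad/s; P_out = τω = 583 × 117.7 = 68619 W
P_in = P_out / η = 68619 / 0.846 = 81110 W
I_L = P_in / (√3·V_L·cosφ) = 81110 / (1.732 × 230 × 0.75) = 271 A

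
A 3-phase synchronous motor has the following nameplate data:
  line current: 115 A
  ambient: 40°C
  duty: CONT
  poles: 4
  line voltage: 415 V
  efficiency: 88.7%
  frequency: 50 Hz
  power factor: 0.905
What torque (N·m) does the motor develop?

422 N·m

P_in = √3·V·I·cosφ = 1.732 × 415 × 115 × 0.905 = 74807 W
P_out = η·P_in = 0.887 × 74807 = 66354 W
n = n_s = 120×50/4 = 1500 rpm (synchronous)
ω = 2π×1500/60 = 157.1 rad/s
τ = P_out/ω = 66354/157.1 = 422 N·m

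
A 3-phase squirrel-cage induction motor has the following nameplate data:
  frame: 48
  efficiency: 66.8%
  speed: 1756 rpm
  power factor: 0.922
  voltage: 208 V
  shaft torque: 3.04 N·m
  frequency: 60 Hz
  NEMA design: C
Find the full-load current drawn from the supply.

2.52 A

ω = 2π×1756/60 = 183.9 rad/s; P_out = τω = 3.04 × 183.9 = 559 W
P_in = P_out / η = 559 / 0.668 = 837 W
I_L = P_in / (√3·V_L·cosφ) = 837 / (1.732 × 208 × 0.922) = 2.52 A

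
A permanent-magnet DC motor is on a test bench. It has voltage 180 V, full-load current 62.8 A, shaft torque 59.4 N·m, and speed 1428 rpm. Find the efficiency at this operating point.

ω = 2π × 1428/60 = 149.5 rad/s; P_out = τω = 59.4 × 149.5 = 8880 W
P_in = V·I = 180 × 62.8 = 11304 W
η = P_out / P_in = 8880 / 11304 = 0.786 = 78.6%

78.6 %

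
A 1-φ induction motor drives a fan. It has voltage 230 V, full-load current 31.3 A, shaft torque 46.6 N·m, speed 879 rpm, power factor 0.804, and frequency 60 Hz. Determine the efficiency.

74.1 %

ω = 2π × 879/60 = 92.05 rad/s; P_out = τω = 46.6 × 92.05 = 4290 W
P_in = V·I·cosφ = 230 × 31.3 × 0.804 = 5788 W
η = P_out / P_in = 4290 / 5788 = 0.741 = 74.1%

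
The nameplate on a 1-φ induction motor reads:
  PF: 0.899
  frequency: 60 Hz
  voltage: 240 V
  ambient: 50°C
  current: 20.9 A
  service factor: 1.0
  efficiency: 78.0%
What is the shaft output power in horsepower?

4.71 HP

P_in = V·I·cosφ = 240 × 20.9 × 0.899 = 4509 W
P_out = η·P_in = 0.78 × 4509 = 3517 W
= 3517/746 = 4.71 HP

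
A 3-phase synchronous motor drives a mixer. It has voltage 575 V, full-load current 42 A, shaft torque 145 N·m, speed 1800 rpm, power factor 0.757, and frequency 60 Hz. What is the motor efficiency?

ω = 2π × 1800/60 = 188.5 rad/s; P_out = τω = 145 × 188.5 = 27333 W
P_in = √3·V_L·I_L·cosφ = 1.732 × 575 × 42 × 0.757 = 31664 W
η = P_out / P_in = 27333 / 31664 = 0.863 = 86.3%

86.3 %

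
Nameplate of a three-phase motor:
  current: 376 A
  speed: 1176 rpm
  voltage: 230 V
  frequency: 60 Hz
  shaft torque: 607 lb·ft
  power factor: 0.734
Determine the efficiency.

τ = 607 lb·ft × 1.356 = 823.1 N·m
ω = 2π × 1176/60 = 123.2 rad/s; P_out = τω = 823.1 × 123.2 = 101406 W
P_in = √3·V_L·I_L·cosφ = 1.732 × 230 × 376 × 0.734 = 109941 W
η = P_out / P_in = 101406 / 109941 = 0.922 = 92.2%

92.2 %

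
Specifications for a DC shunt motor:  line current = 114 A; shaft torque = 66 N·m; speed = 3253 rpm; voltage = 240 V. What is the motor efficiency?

ω = 2π × 3253/60 = 340.7 rad/s; P_out = τω = 66 × 340.7 = 22486 W
P_in = V·I = 240 × 114 = 27360 W
η = P_out / P_in = 22486 / 27360 = 0.822 = 82.2%

82.2 %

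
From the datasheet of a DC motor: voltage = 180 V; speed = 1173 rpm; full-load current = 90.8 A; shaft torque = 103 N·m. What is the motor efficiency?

ω = 2π × 1173/60 = 122.8 rad/s; P_out = τω = 103 × 122.8 = 12648 W
P_in = V·I = 180 × 90.8 = 16344 W
η = P_out / P_in = 12648 / 16344 = 0.774 = 77.4%

77.4 %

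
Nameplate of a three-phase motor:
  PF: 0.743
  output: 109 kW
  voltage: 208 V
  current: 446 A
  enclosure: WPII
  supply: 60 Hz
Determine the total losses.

P_in = √3·V·I·cosφ = 1.732×208×446×0.743 = 119381 W
P_out = 109000 W
Losses = P_in − P_out = 119381 − 109000 = 10381 W

10400 W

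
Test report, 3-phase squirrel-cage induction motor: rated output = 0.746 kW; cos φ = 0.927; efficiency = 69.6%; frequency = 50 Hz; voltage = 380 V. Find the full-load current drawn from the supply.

1.76 A

P_out = 0.746 kW = 746 W
P_in = P_out / η = 746 / 0.696 = 1072 W
I_L = P_in / (√3·V_L·cosφ) = 1072 / (1.732 × 380 × 0.927) = 1.76 A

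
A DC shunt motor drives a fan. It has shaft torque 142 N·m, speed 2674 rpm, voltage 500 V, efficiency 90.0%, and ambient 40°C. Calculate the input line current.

ω = 2π×2674/60 = 280 rad/s; P_out = τω = 142 × 280 = 39760 W
P_in = P_out / η = 39760 / 0.900 = 44178 W
I = P_in / V = 44178 / 500 = 88.4 A

88.4 A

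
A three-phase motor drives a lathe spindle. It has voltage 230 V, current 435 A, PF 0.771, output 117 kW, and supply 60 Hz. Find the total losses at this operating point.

16600 W

P_in = √3·V·I·cosφ = 1.732×230×435×0.771 = 133604 W
P_out = 117000 W
Losses = P_in − P_out = 133604 − 117000 = 16604 W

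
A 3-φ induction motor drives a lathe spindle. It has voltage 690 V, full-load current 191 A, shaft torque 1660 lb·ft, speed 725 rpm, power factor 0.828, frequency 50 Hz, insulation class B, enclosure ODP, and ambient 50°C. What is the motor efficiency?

τ = 1660 lb·ft × 1.356 = 2251 N·m
ω = 2π × 725/60 = 75.92 rad/s; P_out = τω = 2251 × 75.92 = 170896 W
P_in = √3·V_L·I_L·cosφ = 1.732 × 690 × 191 × 0.828 = 189000 W
η = P_out / P_in = 170896 / 189000 = 0.904 = 90.4%

90.4 %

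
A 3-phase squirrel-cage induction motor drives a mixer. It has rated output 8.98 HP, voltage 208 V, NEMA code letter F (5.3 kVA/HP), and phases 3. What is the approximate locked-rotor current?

132 A

S_LR = 5.3 × 8.98 = 47.594 kVA
I_LR = S_LR/(√3·V_L) = 47594/(1.732×208) = 132 A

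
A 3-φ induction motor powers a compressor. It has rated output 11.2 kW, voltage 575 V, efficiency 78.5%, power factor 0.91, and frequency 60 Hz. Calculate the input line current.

15.7 A

P_out = 11.2 kW = 11200 W
P_in = P_out / η = 11200 / 0.785 = 14268 W
I_L = P_in / (√3·V_L·cosφ) = 14268 / (1.732 × 575 × 0.91) = 15.7 A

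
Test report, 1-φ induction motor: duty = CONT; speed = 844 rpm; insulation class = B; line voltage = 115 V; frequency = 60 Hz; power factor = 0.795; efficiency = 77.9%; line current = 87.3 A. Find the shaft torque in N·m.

P_in = V·I·cosφ = 115 × 87.3 × 0.795 = 7981 W
P_out = η·P_in = 0.779 × 7981 = 6217 W
n = 844 rpm
ω = 2π×844/60 = 88.38 rad/s
τ = P_out/ω = 6217/88.38 = 70.3 N·m

70.3 N·m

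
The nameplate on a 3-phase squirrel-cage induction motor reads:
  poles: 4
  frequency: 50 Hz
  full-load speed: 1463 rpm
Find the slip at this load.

n_s = 120f/p = 120×50/4 = 1500 rpm
s = (n_s − n)/n_s = (1500 − 1463)/1500 = 0.0247

2.47 %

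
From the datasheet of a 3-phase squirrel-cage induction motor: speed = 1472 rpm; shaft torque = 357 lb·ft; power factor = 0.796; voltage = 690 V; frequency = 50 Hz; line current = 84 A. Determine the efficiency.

93.4 %

τ = 357 lb·ft × 1.356 = 484.1 N·m
ω = 2π × 1472/60 = 154.1 rad/s; P_out = τω = 484.1 × 154.1 = 74600 W
P_in = √3·V_L·I_L·cosφ = 1.732 × 690 × 84 × 0.796 = 79908 W
η = P_out / P_in = 74600 / 79908 = 0.934 = 93.4%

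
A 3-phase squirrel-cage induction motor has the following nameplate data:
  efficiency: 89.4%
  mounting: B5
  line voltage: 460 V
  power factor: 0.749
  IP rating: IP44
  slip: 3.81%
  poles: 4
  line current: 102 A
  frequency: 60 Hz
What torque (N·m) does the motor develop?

300 N·m

P_in = √3·V·I·cosφ = 1.732 × 460 × 102 × 0.749 = 60868 W
P_out = η·P_in = 0.894 × 60868 = 54416 W
n_s = 120×60/4 = 1800 rpm; n = 1800×(1−0.0381) = 1731 rpm
ω = 2π×1731/60 = 181.3 rad/s
τ = P_out/ω = 54416/181.3 = 300 N·m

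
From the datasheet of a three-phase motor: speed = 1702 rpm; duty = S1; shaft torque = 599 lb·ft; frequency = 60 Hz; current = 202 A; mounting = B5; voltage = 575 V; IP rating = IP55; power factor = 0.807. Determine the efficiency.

τ = 599 lb·ft × 1.356 = 812.2 N·m
ω = 2π × 1702/60 = 178.2 rad/s; P_out = τω = 812.2 × 178.2 = 144734 W
P_in = √3·V_L·I_L·cosφ = 1.732 × 575 × 202 × 0.807 = 162346 W
η = P_out / P_in = 144734 / 162346 = 0.892 = 89.2%

89.2 %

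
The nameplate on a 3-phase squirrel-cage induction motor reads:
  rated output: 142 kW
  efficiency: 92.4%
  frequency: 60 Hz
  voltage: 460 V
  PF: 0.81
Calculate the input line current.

238 A

P_out = 142 kW = 142000 W
P_in = P_out / η = 142000 / 0.924 = 153680 W
I_L = P_in / (√3·V_L·cosφ) = 153680 / (1.732 × 460 × 0.81) = 238 A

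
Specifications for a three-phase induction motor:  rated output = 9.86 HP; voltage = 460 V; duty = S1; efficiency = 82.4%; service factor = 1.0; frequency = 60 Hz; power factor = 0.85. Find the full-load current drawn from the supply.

P_out = 9.86 × 746 = 7356 W
P_in = P_out / η = 7356 / 0.824 = 8927 W
I_L = P_in / (√3·V_L·cosφ) = 8927 / (1.732 × 460 × 0.85) = 13.2 A

13.2 A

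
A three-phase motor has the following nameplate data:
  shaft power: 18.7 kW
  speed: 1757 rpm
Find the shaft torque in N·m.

102 N·m

ω = 2π × 1757/60 = 184 rad/s
τ = P/ω = 18700/184 = 102 N·m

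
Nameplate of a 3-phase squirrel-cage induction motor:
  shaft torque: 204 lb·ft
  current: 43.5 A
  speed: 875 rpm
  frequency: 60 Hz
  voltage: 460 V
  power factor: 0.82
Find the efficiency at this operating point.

89.2 %

τ = 204 lb·ft × 1.356 = 276.6 N·m
ω = 2π × 875/60 = 91.63 rad/s; P_out = τω = 276.6 × 91.63 = 25345 W
P_in = √3·V_L·I_L·cosφ = 1.732 × 460 × 43.5 × 0.82 = 28419 W
η = P_out / P_in = 25345 / 28419 = 0.892 = 89.2%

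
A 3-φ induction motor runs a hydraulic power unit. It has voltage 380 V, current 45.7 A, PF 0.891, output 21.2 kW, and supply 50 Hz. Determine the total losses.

P_in = √3·V·I·cosφ = 1.732×380×45.7×0.891 = 26799 W
P_out = 21200 W
Losses = P_in − P_out = 26799 − 21200 = 5599 W

5600 W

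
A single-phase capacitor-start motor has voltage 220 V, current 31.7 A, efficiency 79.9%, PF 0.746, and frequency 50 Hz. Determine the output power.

P_in = V·I·cosφ = 220 × 31.7 × 0.746 = 5203 W
P_out = η·P_in = 0.799 × 5203 = 4157 W

4.16 kW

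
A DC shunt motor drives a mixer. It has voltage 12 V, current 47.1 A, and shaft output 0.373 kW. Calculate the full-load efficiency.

66.0 %

P_out = 0.373 kW = 373 W
P_in = V·I = 12 × 47.1 = 565 W
η = P_out / P_in = 373 / 565 = 0.660 = 66.0%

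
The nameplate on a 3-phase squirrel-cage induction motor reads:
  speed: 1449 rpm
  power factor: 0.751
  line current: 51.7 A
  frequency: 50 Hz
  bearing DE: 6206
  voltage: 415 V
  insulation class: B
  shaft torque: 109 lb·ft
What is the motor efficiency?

τ = 109 lb·ft × 1.356 = 147.8 N·m
ω = 2π × 1449/60 = 151.7 rad/s; P_out = τω = 147.8 × 151.7 = 22421 W
P_in = √3·V_L·I_L·cosφ = 1.732 × 415 × 51.7 × 0.751 = 27908 W
η = P_out / P_in = 22421 / 27908 = 0.803 = 80.3%

80.3 %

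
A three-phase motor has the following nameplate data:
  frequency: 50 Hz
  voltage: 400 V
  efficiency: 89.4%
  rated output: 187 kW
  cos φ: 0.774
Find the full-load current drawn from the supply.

390 A

P_out = 187 kW = 187000 W
P_in = P_out / η = 187000 / 0.894 = 209172 W
I_L = P_in / (√3·V_L·cosφ) = 209172 / (1.732 × 400 × 0.774) = 390 A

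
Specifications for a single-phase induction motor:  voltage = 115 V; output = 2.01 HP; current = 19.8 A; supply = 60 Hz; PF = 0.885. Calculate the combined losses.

P_in = V·I·cosφ = 115×19.8×0.885 = 2015 W
P_out = 2.01×746 = 1499 W
Losses = P_in − P_out = 2015 − 1499 = 516 W

516 W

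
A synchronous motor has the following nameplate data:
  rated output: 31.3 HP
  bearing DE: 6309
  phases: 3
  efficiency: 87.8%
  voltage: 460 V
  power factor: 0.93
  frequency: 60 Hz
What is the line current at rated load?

P_out = 31.3 × 746 = 23350 W
P_in = P_out / η = 23350 / 0.878 = 26595 W
I_L = P_in / (√3·V_L·cosφ) = 26595 / (1.732 × 460 × 0.93) = 35.9 A

35.9 A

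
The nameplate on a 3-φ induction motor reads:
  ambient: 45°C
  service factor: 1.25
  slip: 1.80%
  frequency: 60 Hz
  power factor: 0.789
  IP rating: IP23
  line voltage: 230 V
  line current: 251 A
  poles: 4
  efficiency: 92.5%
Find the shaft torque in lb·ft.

291 lb·ft

P_in = √3·V·I·cosφ = 1.732 × 230 × 251 × 0.789 = 78891 W
P_out = η·P_in = 0.925 × 78891 = 72974 W
n_s = 120×60/4 = 1800 rpm; n = 1800×(1−0.018) = 1768 rpm
ω = 2π×1768/60 = 185.1 rad/s
τ = P_out/ω = 72974/185.1 = 394.2 N·m
In lb·ft: 394.2/1.356 = 291 lb·ft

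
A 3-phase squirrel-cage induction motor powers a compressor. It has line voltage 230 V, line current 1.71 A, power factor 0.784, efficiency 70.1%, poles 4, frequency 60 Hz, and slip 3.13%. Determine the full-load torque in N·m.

2.05 N·m

P_in = √3·V·I·cosφ = 1.732 × 230 × 1.71 × 0.784 = 534 W
P_out = η·P_in = 0.701 × 534 = 374 W
n_s = 120×60/4 = 1800 rpm; n = 1800×(1−0.0313) = 1744 rpm
ω = 2π×1744/60 = 182.6 rad/s
τ = P_out/ω = 374/182.6 = 2.05 N·m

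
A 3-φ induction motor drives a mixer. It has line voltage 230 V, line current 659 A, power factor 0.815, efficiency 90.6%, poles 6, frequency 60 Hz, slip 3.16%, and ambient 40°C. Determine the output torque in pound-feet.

1170 lb·ft

P_in = √3·V·I·cosφ = 1.732 × 230 × 659 × 0.815 = 213953 W
P_out = η·P_in = 0.906 × 213953 = 193841 W
n_s = 120×60/6 = 1200 rpm; n = 1200×(1−0.0316) = 1162 rpm
ω = 2π×1162/60 = 121.7 rad/s
τ = P_out/ω = 193841/121.7 = 1593 N·m
In lb·ft: 1593/1.356 = 1170 lb·ft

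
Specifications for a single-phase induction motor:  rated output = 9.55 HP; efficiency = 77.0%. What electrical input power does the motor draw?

9.25 kW

P_out = 9.55 × 746 = 7124 W
P_in = P_out/η = 7124/0.77 = 9252 W = 9.25 kW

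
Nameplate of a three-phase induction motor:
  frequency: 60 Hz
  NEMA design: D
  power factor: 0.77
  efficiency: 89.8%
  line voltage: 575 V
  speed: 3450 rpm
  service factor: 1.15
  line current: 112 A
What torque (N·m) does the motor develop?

P_in = √3·V·I·cosφ = 1.732 × 575 × 112 × 0.77 = 85886 W
P_out = η·P_in = 0.898 × 85886 = 77126 W
n = 3450 rpm
ω = 2π×3450/60 = 361.3 rad/s
τ = P_out/ω = 77126/361.3 = 213 N·m

213 N·m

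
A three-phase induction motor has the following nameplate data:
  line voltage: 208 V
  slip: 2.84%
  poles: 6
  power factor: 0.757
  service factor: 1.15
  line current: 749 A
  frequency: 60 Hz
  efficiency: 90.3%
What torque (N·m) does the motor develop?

P_in = √3·V·I·cosφ = 1.732 × 208 × 749 × 0.757 = 204263 W
P_out = η·P_in = 0.903 × 204263 = 184449 W
n_s = 120×60/6 = 1200 rpm; n = 1200×(1−0.0284) = 1166 rpm
ω = 2π×1166/60 = 122.1 rad/s
τ = P_out/ω = 184449/122.1 = 1510 N·m

1510 N·m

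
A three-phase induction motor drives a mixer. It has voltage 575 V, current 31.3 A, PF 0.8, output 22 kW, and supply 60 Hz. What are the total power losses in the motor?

P_in = √3·V·I·cosφ = 1.732×575×31.3×0.8 = 24937 W
P_out = 22000 W
Losses = P_in − P_out = 24937 − 22000 = 2937 W

2.94 kW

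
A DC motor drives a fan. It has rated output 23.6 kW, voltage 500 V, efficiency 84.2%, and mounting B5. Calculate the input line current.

56.1 A

P_out = 23.6 kW = 23600 W
P_in = P_out / η = 23600 / 0.842 = 28029 W
I = P_in / V = 28029 / 500 = 56.1 A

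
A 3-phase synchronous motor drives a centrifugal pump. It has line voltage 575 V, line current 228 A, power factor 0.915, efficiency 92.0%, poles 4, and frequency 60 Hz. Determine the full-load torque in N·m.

P_in = √3·V·I·cosφ = 1.732 × 575 × 228 × 0.915 = 207765 W
P_out = η·P_in = 0.92 × 207765 = 191144 W
n = n_s = 120×60/4 = 1800 rpm (synchronous)
ω = 2π×1800/60 = 188.5 rad/s
τ = P_out/ω = 191144/188.5 = 1010 N·m

1010 N·m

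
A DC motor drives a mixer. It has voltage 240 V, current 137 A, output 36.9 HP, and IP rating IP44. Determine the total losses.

5350 W

P_in = V·I = 240×137 = 32880 W
P_out = 36.9×746 = 27527 W
Losses = P_in − P_out = 32880 − 27527 = 5353 W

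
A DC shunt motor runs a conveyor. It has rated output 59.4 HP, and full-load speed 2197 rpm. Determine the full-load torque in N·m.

P_out = 59.4 × 746 = 44312 W
ω = 2π × 2197/60 = 230.1 rad/s
τ = P_out/ω = 44312/230.1 = 193 N·m

193 N·m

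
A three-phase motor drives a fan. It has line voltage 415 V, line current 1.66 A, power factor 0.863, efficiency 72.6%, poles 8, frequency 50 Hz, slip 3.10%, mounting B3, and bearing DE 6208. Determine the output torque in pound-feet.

P_in = √3·V·I·cosφ = 1.732 × 415 × 1.66 × 0.863 = 1030 W
P_out = η·P_in = 0.726 × 1030 = 748 W
n_s = 120×50/8 = 750 rpm; n = 750×(1−0.031) = 727 rpm
ω = 2π×727/60 = 76.13 rad/s
τ = P_out/ω = 748/76.13 = 9.825 N·m
In lb·ft: 9.825/1.356 = 7.25 lb·ft

7.25 lb·ft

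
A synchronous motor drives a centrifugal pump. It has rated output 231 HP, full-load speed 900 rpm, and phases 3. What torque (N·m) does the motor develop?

P_out = 231 × 746 = 172326 W
ω = 2π × 900/60 = 94.25 rad/s
τ = P_out/ω = 172326/94.25 = 1830 N·m

1830 N·m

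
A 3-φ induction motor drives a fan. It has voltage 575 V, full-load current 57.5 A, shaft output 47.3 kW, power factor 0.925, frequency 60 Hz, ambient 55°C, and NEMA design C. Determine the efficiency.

89.3 %

P_out = 47.3 kW = 47300 W
P_in = √3·V_L·I_L·cosφ = 1.732 × 575 × 57.5 × 0.925 = 52969 W
η = P_out / P_in = 47300 / 52969 = 0.893 = 89.3%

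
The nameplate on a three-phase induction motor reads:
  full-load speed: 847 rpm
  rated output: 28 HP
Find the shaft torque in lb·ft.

174 lb·ft

P_out = 28 × 746 = 20888 W
ω = 2π × 847/60 = 88.7 rad/s
τ = P_out/ω = 20888/88.7 = 235.5 N·m
In lb·ft: 235.5/1.356 = 174 lb·ft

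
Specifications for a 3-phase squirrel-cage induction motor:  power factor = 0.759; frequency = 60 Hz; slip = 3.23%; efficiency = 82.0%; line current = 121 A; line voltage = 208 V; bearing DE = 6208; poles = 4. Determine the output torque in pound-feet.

110 lb·ft

P_in = √3·V·I·cosφ = 1.732 × 208 × 121 × 0.759 = 33086 W
P_out = η·P_in = 0.82 × 33086 = 27131 W
n_s = 120×60/4 = 1800 rpm; n = 1800×(1−0.0323) = 1742 rpm
ω = 2π×1742/60 = 182.4 rad/s
τ = P_out/ω = 27131/182.4 = 148.7 N·m
In lb·ft: 148.7/1.356 = 110 lb·ft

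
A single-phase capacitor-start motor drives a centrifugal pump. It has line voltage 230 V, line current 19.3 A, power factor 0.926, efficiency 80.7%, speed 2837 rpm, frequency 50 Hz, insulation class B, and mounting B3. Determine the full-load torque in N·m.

11.2 N·m

P_in = V·I·cosφ = 230 × 19.3 × 0.926 = 4111 W
P_out = η·P_in = 0.807 × 4111 = 3318 W
n = 2837 rpm
ω = 2π×2837/60 = 297.1 rad/s
τ = P_out/ω = 3318/297.1 = 11.2 N·m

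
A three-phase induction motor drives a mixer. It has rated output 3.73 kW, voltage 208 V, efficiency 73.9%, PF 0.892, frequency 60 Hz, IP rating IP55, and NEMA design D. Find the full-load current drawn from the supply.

15.7 A

P_out = 3.73 kW = 3730 W
P_in = P_out / η = 3730 / 0.739 = 5047 W
I_L = P_in / (√3·V_L·cosφ) = 5047 / (1.732 × 208 × 0.892) = 15.7 A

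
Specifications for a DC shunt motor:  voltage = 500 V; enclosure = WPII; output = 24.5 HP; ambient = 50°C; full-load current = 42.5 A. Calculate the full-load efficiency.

P_out = 24.5 × 746 = 18277 W
P_in = V·I = 500 × 42.5 = 21250 W
η = P_out / P_in = 18277 / 21250 = 0.860 = 86.0%

86.0 %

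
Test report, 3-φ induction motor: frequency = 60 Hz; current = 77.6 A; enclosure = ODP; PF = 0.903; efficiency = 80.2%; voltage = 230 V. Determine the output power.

P_in = √3·V·I·cosφ = 1.732 × 230 × 77.6 × 0.903 = 27914 W
P_out = η·P_in = 0.802 × 27914 = 22387 W

22.4 kW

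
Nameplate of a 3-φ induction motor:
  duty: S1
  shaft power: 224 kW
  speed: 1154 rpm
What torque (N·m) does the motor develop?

ω = 2π × 1154/60 = 120.8 rad/s
τ = P/ω = 224000/120.8 = 1850 N·m

1850 N·m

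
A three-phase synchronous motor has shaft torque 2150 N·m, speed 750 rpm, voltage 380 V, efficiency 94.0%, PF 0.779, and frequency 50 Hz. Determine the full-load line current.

350 A

ω = 2π×750/60 = 78.54 rad/s; P_out = τω = 2150 × 78.54 = 168861 W
P_in = P_out / η = 168861 / 0.940 = 179639 W
I_L = P_in / (√3·V_L·cosφ) = 179639 / (1.732 × 380 × 0.779) = 350 A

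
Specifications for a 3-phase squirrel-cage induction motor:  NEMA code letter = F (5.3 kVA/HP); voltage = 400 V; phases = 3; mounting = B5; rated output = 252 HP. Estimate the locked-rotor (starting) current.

1930 A

S_LR = 5.3 × 252 = 1335.6 kVA
I_LR = S_LR/(√3·V_L) = 1335600/(1.732×400) = 1930 A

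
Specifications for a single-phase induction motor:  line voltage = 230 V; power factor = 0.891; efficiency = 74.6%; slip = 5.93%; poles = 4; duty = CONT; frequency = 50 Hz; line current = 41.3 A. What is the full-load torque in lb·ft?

P_in = V·I·cosφ = 230 × 41.3 × 0.891 = 8464 W
P_out = η·P_in = 0.746 × 8464 = 6314 W
n_s = 120×50/4 = 1500 rpm; n = 1500×(1−0.0593) = 1411 rpm
ω = 2π×1411/60 = 147.8 rad/s
τ = P_out/ω = 6314/147.8 = 42.72 N·m
In lb·ft: 42.72/1.356 = 31.5 lb·ft

31.5 lb·ft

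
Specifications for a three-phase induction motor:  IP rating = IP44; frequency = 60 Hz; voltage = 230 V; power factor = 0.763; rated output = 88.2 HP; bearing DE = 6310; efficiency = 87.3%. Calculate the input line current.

P_out = 88.2 × 746 = 65797 W
P_in = P_out / η = 65797 / 0.873 = 75369 W
I_L = P_in / (√3·V_L·cosφ) = 75369 / (1.732 × 230 × 0.763) = 248 A

248 A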